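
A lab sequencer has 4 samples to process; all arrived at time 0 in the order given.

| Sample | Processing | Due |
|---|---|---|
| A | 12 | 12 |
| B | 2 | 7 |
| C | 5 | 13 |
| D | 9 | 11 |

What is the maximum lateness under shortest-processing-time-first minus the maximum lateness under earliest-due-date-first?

SPT (increasing processing time): B C D A.
B: 0→2, due 7, lateness -5
C: 2→7, due 13, lateness -6
D: 7→16, due 11, lateness 5
A: 16→28, due 12, lateness 16
Maximum = 16.
EDD (increasing due date): B D A C.
B: 0→2, due 7, lateness -5
D: 2→11, due 11, lateness 0
A: 11→23, due 12, lateness 11
C: 23→28, due 13, lateness 15
Maximum = 15.
Difference = 16 − 15 = 1.

1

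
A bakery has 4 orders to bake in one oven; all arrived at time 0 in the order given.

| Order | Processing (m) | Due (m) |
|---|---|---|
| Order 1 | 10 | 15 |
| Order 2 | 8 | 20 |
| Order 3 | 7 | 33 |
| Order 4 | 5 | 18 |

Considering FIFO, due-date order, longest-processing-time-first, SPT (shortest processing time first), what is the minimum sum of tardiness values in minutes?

FIFO (arrival order): Order 1 Order 2 Order 3 Order 4.
Order 1: 0→10, due 15, tardiness 0
Order 2: 10→18, due 20, tardiness 0
Order 3: 18→25, due 33, tardiness 0
Order 4: 25→30, due 18, tardiness 12
Sum = 0+0+0+12 = 12.
EDD (increasing due date): Order 1 Order 4 Order 2 Order 3.
Order 1: 0→10, due 15, tardiness 0
Order 4: 10→15, due 18, tardiness 0
Order 2: 15→23, due 20, tardiness 3
Order 3: 23→30, due 33, tardiness 0
Sum = 0+0+3+0 = 3.
LPT (decreasing processing time): Order 1 Order 2 Order 3 Order 4.
Order 1: 0→10, due 15, tardiness 0
Order 2: 10→18, due 20, tardiness 0
Order 3: 18→25, due 33, tardiness 0
Order 4: 25→30, due 18, tardiness 12
Sum = 0+0+0+12 = 12.
SPT (increasing processing time): Order 4 Order 3 Order 2 Order 1.
Order 4: 0→5, due 18, tardiness 0
Order 3: 5→12, due 33, tardiness 0
Order 2: 12→20, due 20, tardiness 0
Order 1: 20→30, due 15, tardiness 15
Sum = 0+0+0+15 = 15.
FIFO 12, EDD 3, LPT 12, SPT 15 → minimum 3.

3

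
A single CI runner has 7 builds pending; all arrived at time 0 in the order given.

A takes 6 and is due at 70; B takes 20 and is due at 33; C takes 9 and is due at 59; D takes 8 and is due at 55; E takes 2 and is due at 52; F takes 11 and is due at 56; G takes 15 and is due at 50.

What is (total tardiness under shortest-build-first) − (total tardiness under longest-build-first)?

12

SPT (increasing processing time): E A D C F G B.
E: 0→2, due 52, tardiness 0
A: 2→8, due 70, tardiness 0
D: 8→16, due 55, tardiness 0
C: 16→25, due 59, tardiness 0
F: 25→36, due 56, tardiness 0
G: 36→51, due 50, tardiness 1
B: 51→71, due 33, tardiness 38
Sum = 0+0+0+0+0+1+38 = 39.
LPT (decreasing processing time): B G F C D A E.
B: 0→20, due 33, tardiness 0
G: 20→35, due 50, tardiness 0
F: 35→46, due 56, tardiness 0
C: 46→55, due 59, tardiness 0
D: 55→63, due 55, tardiness 8
A: 63→69, due 70, tardiness 0
E: 69→71, due 52, tardiness 19
Sum = 0+0+0+0+8+0+19 = 27.
Difference = 39 − 27 = 12.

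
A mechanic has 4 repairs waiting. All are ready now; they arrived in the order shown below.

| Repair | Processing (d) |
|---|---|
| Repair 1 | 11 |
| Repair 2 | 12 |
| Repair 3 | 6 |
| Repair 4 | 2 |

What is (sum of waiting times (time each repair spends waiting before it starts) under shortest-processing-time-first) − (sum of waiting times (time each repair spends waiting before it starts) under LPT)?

-35

SPT (increasing processing time): Repair 4 Repair 3 Repair 1 Repair 2.
Repair 4: waits 0, runs 0→2
Repair 3: waits 2, runs 2→8
Repair 1: waits 8, runs 8→19
Repair 2: waits 19, runs 19→31
Sum = 0+2+8+19 = 29.
LPT (decreasing processing time): Repair 2 Repair 1 Repair 3 Repair 4.
Repair 2: waits 0, runs 0→12
Repair 1: waits 12, runs 12→23
Repair 3: waits 23, runs 23→29
Repair 4: waits 29, runs 29→31
Sum = 0+12+23+29 = 64.
Difference = 29 − 64 = -35.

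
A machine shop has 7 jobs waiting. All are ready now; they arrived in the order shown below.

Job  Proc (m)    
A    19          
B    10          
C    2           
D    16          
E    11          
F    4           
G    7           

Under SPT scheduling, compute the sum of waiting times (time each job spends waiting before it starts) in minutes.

128

SPT (increasing processing time): C F G B E D A.
C: waits 0, runs 0→2
F: waits 2, runs 2→6
G: waits 6, runs 6→13
B: waits 13, runs 13→23
E: waits 23, runs 23→34
D: waits 34, runs 34→50
A: waits 50, runs 50→69
Sum = 0+2+6+13+23+34+50 = 128.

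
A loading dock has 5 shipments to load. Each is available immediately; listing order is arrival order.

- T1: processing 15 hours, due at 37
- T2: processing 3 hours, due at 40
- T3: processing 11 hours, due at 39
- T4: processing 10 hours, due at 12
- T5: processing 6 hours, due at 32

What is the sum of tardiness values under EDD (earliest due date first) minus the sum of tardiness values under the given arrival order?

EDD (increasing due date): T4 T5 T1 T3 T2.
T4: 0→10, due 12, tardiness 0
T5: 10→16, due 32, tardiness 0
T1: 16→31, due 37, tardiness 0
T3: 31→42, due 39, tardiness 3
T2: 42→45, due 40, tardiness 5
Sum = 0+0+0+3+5 = 8.
FIFO (arrival order): T1 T2 T3 T4 T5.
T1: 0→15, due 37, tardiness 0
T2: 15→18, due 40, tardiness 0
T3: 18→29, due 39, tardiness 0
T4: 29→39, due 12, tardiness 27
T5: 39→45, due 32, tardiness 13
Sum = 0+0+0+27+13 = 40.
Difference = 8 − 40 = -32.

-32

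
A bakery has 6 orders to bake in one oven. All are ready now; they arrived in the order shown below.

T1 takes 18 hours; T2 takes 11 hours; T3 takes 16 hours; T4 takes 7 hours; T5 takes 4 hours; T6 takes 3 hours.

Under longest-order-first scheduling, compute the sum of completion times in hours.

264

LPT (decreasing processing time): T1 T3 T2 T4 T5 T6.
T1: 0→18
T3: 18→34
T2: 34→45
T4: 45→52
T5: 52→56
T6: 56→59
Sum = 18+34+45+52+56+59 = 264.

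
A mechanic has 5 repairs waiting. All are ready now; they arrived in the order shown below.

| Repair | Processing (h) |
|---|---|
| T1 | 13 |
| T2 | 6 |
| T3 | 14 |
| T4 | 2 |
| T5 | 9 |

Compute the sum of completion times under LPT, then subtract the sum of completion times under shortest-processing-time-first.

62

LPT (decreasing processing time): T3 T1 T5 T2 T4.
T3: 0→14
T1: 14→27
T5: 27→36
T2: 36→42
T4: 42→44
Sum = 14+27+36+42+44 = 163.
SPT (increasing processing time): T4 T2 T5 T1 T3.
T4: 0→2
T2: 2→8
T5: 8→17
T1: 17→30
T3: 30→44
Sum = 2+8+17+30+44 = 101.
Difference = 163 − 101 = 62.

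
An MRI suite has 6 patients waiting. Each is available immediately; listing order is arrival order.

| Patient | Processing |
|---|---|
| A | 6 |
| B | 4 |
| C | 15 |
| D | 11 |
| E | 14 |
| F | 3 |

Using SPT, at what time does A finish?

13

SPT (increasing processing time): F B A D E C.
F: 0→3
B: 3→7
A: 7→13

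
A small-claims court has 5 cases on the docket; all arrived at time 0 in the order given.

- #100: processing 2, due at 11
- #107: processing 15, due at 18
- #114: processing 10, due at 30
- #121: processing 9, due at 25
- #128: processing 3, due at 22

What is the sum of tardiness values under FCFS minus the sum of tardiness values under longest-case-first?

FIFO (arrival order): #100 #107 #114 #121 #128.
#100: 0→2, due 11, tardiness 0
#107: 2→17, due 18, tardiness 0
#114: 17→27, due 30, tardiness 0
#121: 27→36, due 25, tardiness 11
#128: 36→39, due 22, tardiness 17
Sum = 0+0+0+11+17 = 28.
LPT (decreasing processing time): #107 #114 #121 #128 #100.
#107: 0→15, due 18, tardiness 0
#114: 15→25, due 30, tardiness 0
#121: 25→34, due 25, tardiness 9
#128: 34→37, due 22, tardiness 15
#100: 37→39, due 11, tardiness 28
Sum = 0+0+9+15+28 = 52.
Difference = 28 − 52 = -24.

-24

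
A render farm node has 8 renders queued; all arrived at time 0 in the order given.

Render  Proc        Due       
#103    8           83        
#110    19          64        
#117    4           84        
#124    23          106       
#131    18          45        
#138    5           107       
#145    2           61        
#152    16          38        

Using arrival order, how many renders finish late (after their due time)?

3

FIFO (arrival order): #103 #110 #117 #124 #131 #138 #145 #152.
#103: 0→8, due 83, tardiness 0
#110: 8→27, due 64, tardiness 0
#117: 27→31, due 84, tardiness 0
#124: 31→54, due 106, tardiness 0
#131: 54→72, due 45, tardiness 27
#138: 72→77, due 107, tardiness 0
#145: 77→79, due 61, tardiness 18
#152: 79→95, due 38, tardiness 57
Late renders: 3.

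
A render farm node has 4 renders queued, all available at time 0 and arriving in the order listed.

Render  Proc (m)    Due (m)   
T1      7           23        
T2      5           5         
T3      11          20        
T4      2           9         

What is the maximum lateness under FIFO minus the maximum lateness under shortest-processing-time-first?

11

FIFO (arrival order): T1 T2 T3 T4.
T1: 0→7, due 23, lateness -16
T2: 7→12, due 5, lateness 7
T3: 12→23, due 20, lateness 3
T4: 23→25, due 9, lateness 16
Maximum = 16.
SPT (increasing processing time): T4 T2 T1 T3.
T4: 0→2, due 9, lateness -7
T2: 2→7, due 5, lateness 2
T1: 7→14, due 23, lateness -9
T3: 14→25, due 20, lateness 5
Maximum = 5.
Difference = 16 − 5 = 11.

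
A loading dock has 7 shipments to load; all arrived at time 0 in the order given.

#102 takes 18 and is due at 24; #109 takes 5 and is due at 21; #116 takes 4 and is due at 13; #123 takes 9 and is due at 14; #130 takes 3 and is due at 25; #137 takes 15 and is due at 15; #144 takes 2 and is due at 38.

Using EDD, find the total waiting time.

EDD (increasing due date): #116 #123 #137 #109 #102 #130 #144.
#116: waits 0, runs 0→4
#123: waits 4, runs 4→13
#137: waits 13, runs 13→28
#109: waits 28, runs 28→33
#102: waits 33, runs 33→51
#130: waits 51, runs 51→54
#144: waits 54, runs 54→56
Sum = 0+4+13+28+33+51+54 = 183.

183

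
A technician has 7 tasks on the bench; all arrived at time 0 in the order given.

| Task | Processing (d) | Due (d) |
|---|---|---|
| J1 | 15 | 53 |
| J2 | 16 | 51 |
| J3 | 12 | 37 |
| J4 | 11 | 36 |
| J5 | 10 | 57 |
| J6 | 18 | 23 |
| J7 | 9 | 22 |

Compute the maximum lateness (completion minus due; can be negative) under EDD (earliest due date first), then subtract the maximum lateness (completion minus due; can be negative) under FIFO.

EDD (increasing due date): J7 J6 J4 J3 J2 J1 J5.
J7: 0→9, due 22, lateness -13
J6: 9→27, due 23, lateness 4
J4: 27→38, due 36, lateness 2
J3: 38→50, due 37, lateness 13
J2: 50→66, due 51, lateness 15
J1: 66→81, due 53, lateness 28
J5: 81→91, due 57, lateness 34
Maximum = 34.
FIFO (arrival order): J1 J2 J3 J4 J5 J6 J7.
J1: 0→15, due 53, lateness -38
J2: 15→31, due 51, lateness -20
J3: 31→43, due 37, lateness 6
J4: 43→54, due 36, lateness 18
J5: 54→64, due 57, lateness 7
J6: 64→82, due 23, lateness 59
J7: 82→91, due 22, lateness 69
Maximum = 69.
Difference = 34 − 69 = -35.

-35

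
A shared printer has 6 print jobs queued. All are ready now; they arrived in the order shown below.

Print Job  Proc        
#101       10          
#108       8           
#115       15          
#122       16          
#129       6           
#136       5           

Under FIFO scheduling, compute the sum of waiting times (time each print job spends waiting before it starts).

FIFO (arrival order): #101 #108 #115 #122 #129 #136.
#101: waits 0, runs 0→10
#108: waits 10, runs 10→18
#115: waits 18, runs 18→33
#122: waits 33, runs 33→49
#129: waits 49, runs 49→55
#136: waits 55, runs 55→60
Sum = 0+10+18+33+49+55 = 165.

165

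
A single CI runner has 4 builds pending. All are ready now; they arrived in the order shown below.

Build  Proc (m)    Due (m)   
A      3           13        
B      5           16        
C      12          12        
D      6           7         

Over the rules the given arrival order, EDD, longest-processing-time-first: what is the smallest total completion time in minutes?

57

FIFO (arrival order): A B C D.
A: 0→3
B: 3→8
C: 8→20
D: 20→26
Sum = 3+8+20+26 = 57.
EDD (increasing due date): D C A B.
D: 0→6
C: 6→18
A: 18→21
B: 21→26
Sum = 6+18+21+26 = 71.
LPT (decreasing processing time): C D B A.
C: 0→12
D: 12→18
B: 18→23
A: 23→26
Sum = 12+18+23+26 = 79.
FIFO 57, EDD 71, LPT 79 → minimum 57.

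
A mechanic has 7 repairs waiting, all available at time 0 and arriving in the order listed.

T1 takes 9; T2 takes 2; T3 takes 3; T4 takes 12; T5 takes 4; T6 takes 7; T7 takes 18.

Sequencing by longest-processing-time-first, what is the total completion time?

291

LPT (decreasing processing time): T7 T4 T1 T6 T5 T3 T2.
T7: 0→18
T4: 18→30
T1: 30→39
T6: 39→46
T5: 46→50
T3: 50→53
T2: 53→55
Sum = 18+30+39+46+50+53+55 = 291.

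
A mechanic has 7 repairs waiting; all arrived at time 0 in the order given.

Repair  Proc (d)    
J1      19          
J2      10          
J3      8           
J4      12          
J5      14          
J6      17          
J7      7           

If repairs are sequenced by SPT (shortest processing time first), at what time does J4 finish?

37

SPT (increasing processing time): J7 J3 J2 J4 J5 J6 J1.
J7: 0→7
J3: 7→15
J2: 15→25
J4: 25→37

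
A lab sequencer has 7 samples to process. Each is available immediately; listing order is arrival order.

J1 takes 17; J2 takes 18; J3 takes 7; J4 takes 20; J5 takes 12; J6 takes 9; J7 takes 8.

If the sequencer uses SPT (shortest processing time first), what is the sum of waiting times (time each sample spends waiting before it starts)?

206

SPT (increasing processing time): J3 J7 J6 J5 J1 J2 J4.
J3: waits 0, runs 0→7
J7: waits 7, runs 7→15
J6: waits 15, runs 15→24
J5: waits 24, runs 24→36
J1: waits 36, runs 36→53
J2: waits 53, runs 53→71
J4: waits 71, runs 71→91
Sum = 0+7+15+24+36+53+71 = 206.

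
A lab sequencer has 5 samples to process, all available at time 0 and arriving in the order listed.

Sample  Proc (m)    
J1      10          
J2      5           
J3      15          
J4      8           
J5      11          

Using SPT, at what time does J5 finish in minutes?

SPT (increasing processing time): J2 J4 J1 J5 J3.
J2: 0→5
J4: 5→13
J1: 13→23
J5: 23→34

34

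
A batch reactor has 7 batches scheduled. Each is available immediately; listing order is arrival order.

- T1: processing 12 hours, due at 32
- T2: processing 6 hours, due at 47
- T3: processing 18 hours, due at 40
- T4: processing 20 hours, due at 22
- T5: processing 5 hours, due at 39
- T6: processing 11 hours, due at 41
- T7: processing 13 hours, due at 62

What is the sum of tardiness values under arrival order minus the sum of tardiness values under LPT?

-33

FIFO (arrival order): T1 T2 T3 T4 T5 T6 T7.
T1: 0→12, due 32, tardiness 0
T2: 12→18, due 47, tardiness 0
T3: 18→36, due 40, tardiness 0
T4: 36→56, due 22, tardiness 34
T5: 56→61, due 39, tardiness 22
T6: 61→72, due 41, tardiness 31
T7: 72→85, due 62, tardiness 23
Sum = 0+0+0+34+22+31+23 = 110.
LPT (decreasing processing time): T4 T3 T7 T1 T6 T2 T5.
T4: 0→20, due 22, tardiness 0
T3: 20→38, due 40, tardiness 0
T7: 38→51, due 62, tardiness 0
T1: 51→63, due 32, tardiness 31
T6: 63→74, due 41, tardiness 33
T2: 74→80, due 47, tardiness 33
T5: 80→85, due 39, tardiness 46
Sum = 0+0+0+31+33+33+46 = 143.
Difference = 110 − 143 = -33.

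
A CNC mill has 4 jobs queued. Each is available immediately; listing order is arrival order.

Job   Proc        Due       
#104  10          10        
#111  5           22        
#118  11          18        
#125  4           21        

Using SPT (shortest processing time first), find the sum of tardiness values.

21

SPT (increasing processing time): #125 #111 #104 #118.
#125: 0→4, due 21, tardiness 0
#111: 4→9, due 22, tardiness 0
#104: 9→19, due 10, tardiness 9
#118: 19→30, due 18, tardiness 12
Sum = 0+0+9+12 = 21.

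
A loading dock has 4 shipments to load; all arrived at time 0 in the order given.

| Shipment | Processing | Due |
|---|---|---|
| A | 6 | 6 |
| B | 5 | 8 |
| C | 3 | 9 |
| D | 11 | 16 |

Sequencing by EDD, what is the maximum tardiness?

9

EDD (increasing due date): A B C D.
A: 0→6, due 6, tardiness 0
B: 6→11, due 8, tardiness 3
C: 11→14, due 9, tardiness 5
D: 14→25, due 16, tardiness 9
Maximum = 9.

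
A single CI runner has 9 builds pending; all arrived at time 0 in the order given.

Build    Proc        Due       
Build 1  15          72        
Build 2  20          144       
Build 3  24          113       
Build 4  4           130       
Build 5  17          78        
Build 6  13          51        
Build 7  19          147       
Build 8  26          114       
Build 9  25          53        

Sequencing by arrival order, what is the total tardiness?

178

FIFO (arrival order): Build 1 Build 2 Build 3 Build 4 Build 5 Build 6 Build 7 Build 8 Build 9.
Build 1: 0→15, due 72, tardiness 0
Build 2: 15→35, due 144, tardiness 0
Build 3: 35→59, due 113, tardiness 0
Build 4: 59→63, due 130, tardiness 0
Build 5: 63→80, due 78, tardiness 2
Build 6: 80→93, due 51, tardiness 42
Build 7: 93→112, due 147, tardiness 0
Build 8: 112→138, due 114, tardiness 24
Build 9: 138→163, due 53, tardiness 110
Sum = 0+0+0+0+2+42+0+24+110 = 178.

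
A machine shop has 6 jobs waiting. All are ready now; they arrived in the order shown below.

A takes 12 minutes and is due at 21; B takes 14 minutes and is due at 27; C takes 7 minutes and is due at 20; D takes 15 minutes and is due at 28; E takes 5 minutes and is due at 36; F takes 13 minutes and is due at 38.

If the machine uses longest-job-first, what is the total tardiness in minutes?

110

LPT (decreasing processing time): D B F A C E.
D: 0→15, due 28, tardiness 0
B: 15→29, due 27, tardiness 2
F: 29→42, due 38, tardiness 4
A: 42→54, due 21, tardiness 33
C: 54→61, due 20, tardiness 41
E: 61→66, due 36, tardiness 30
Sum = 0+2+4+33+41+30 = 110.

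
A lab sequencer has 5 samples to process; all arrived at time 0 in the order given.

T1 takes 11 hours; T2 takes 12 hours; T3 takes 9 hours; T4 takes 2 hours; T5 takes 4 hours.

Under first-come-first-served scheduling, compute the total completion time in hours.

FIFO (arrival order): T1 T2 T3 T4 T5.
T1: 0→11
T2: 11→23
T3: 23→32
T4: 32→34
T5: 34→38
Sum = 11+23+32+34+38 = 138.

138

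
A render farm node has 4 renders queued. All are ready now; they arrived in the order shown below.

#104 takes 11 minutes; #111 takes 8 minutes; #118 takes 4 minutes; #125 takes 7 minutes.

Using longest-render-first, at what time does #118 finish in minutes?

30

LPT (decreasing processing time): #104 #111 #125 #118.
#104: 0→11
#111: 11→19
#125: 19→26
#118: 26→30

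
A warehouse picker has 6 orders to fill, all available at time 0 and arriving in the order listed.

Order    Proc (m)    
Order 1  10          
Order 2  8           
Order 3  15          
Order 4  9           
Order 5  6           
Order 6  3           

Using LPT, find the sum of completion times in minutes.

LPT (decreasing processing time): Order 3 Order 1 Order 4 Order 2 Order 5 Order 6.
Order 3: 0→15
Order 1: 15→25
Order 4: 25→34
Order 2: 34→42
Order 5: 42→48
Order 6: 48→51
Sum = 15+25+34+42+48+51 = 215.

215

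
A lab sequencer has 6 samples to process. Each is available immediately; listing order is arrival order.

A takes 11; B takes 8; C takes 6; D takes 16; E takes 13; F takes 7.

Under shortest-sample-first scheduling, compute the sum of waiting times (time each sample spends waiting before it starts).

SPT (increasing processing time): C F B A E D.
C: waits 0, runs 0→6
F: waits 6, runs 6→13
B: waits 13, runs 13→21
A: waits 21, runs 21→32
E: waits 32, runs 32→45
D: waits 45, runs 45→61
Sum = 0+6+13+21+32+45 = 117.

117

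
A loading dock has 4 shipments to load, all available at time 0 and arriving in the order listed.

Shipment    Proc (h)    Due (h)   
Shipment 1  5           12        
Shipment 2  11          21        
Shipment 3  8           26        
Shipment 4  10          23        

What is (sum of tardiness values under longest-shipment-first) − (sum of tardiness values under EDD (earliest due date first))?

14

LPT (decreasing processing time): Shipment 2 Shipment 4 Shipment 3 Shipment 1.
Shipment 2: 0→11, due 21, tardiness 0
Shipment 4: 11→21, due 23, tardiness 0
Shipment 3: 21→29, due 26, tardiness 3
Shipment 1: 29→34, due 12, tardiness 22
Sum = 0+0+3+22 = 25.
EDD (increasing due date): Shipment 1 Shipment 2 Shipment 4 Shipment 3.
Shipment 1: 0→5, due 12, tardiness 0
Shipment 2: 5→16, due 21, tardiness 0
Shipment 4: 16→26, due 23, tardiness 3
Shipment 3: 26→34, due 26, tardiness 8
Sum = 0+0+3+8 = 11.
Difference = 25 − 11 = 14.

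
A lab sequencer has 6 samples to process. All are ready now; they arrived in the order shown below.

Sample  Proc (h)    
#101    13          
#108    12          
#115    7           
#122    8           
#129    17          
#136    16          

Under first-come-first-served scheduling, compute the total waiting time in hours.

FIFO (arrival order): #101 #108 #115 #122 #129 #136.
#101: waits 0, runs 0→13
#108: waits 13, runs 13→25
#115: waits 25, runs 25→32
#122: waits 32, runs 32→40
#129: waits 40, runs 40→57
#136: waits 57, runs 57→73
Sum = 0+13+25+32+40+57 = 167.

167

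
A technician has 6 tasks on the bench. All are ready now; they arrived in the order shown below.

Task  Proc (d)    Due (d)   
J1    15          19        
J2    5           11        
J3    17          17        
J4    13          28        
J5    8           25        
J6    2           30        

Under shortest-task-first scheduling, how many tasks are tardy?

2

SPT (increasing processing time): J6 J2 J5 J4 J1 J3.
J6: 0→2, due 30, tardiness 0
J2: 2→7, due 11, tardiness 0
J5: 7→15, due 25, tardiness 0
J4: 15→28, due 28, tardiness 0
J1: 28→43, due 19, tardiness 24
J3: 43→60, due 17, tardiness 43
Late tasks: 2.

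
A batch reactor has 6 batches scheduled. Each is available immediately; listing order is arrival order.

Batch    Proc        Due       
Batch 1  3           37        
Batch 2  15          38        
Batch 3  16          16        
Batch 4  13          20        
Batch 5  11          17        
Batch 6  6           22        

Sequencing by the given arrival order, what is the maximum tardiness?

42

FIFO (arrival order): Batch 1 Batch 2 Batch 3 Batch 4 Batch 5 Batch 6.
Batch 1: 0→3, due 37, tardiness 0
Batch 2: 3→18, due 38, tardiness 0
Batch 3: 18→34, due 16, tardiness 18
Batch 4: 34→47, due 20, tardiness 27
Batch 5: 47→58, due 17, tardiness 41
Batch 6: 58→64, due 22, tardiness 42
Maximum = 42.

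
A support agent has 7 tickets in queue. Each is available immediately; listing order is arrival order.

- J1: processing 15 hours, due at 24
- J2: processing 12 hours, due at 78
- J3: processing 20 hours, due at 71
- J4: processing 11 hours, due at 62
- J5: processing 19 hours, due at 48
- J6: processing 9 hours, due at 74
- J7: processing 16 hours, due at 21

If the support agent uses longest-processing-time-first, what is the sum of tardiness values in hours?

143

LPT (decreasing processing time): J3 J5 J7 J1 J2 J4 J6.
J3: 0→20, due 71, tardiness 0
J5: 20→39, due 48, tardiness 0
J7: 39→55, due 21, tardiness 34
J1: 55→70, due 24, tardiness 46
J2: 70→82, due 78, tardiness 4
J4: 82→93, due 62, tardiness 31
J6: 93→102, due 74, tardiness 28
Sum = 0+0+34+46+4+31+28 = 143.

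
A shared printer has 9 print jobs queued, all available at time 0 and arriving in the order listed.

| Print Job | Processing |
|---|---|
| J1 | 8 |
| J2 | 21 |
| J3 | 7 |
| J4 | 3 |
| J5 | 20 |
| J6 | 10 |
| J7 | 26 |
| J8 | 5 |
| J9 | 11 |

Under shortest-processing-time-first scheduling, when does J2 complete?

85

SPT (increasing processing time): J4 J8 J3 J1 J6 J9 J5 J2 J7.
J4: 0→3
J8: 3→8
J3: 8→15
J1: 15→23
J6: 23→33
J9: 33→44
J5: 44→64
J2: 64→85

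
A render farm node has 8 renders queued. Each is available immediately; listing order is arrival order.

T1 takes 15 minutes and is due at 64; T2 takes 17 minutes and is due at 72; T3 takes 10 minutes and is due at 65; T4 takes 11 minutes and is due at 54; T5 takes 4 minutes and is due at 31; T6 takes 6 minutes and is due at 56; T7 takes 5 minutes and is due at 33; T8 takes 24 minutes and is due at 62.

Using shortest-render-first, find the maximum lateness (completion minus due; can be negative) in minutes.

SPT (increasing processing time): T5 T7 T6 T3 T4 T1 T2 T8.
T5: 0→4, due 31, lateness -27
T7: 4→9, due 33, lateness -24
T6: 9→15, due 56, lateness -41
T3: 15→25, due 65, lateness -40
T4: 25→36, due 54, lateness -18
T1: 36→51, due 64, lateness -13
T2: 51→68, due 72, lateness -4
T8: 68→92, due 62, lateness 30
Maximum = 30.

30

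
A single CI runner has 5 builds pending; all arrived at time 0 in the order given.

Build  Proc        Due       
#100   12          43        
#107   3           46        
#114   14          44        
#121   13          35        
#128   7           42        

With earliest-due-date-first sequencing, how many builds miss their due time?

EDD (increasing due date): #121 #128 #100 #114 #107.
#121: 0→13, due 35, tardiness 0
#128: 13→20, due 42, tardiness 0
#100: 20→32, due 43, tardiness 0
#114: 32→46, due 44, tardiness 2
#107: 46→49, due 46, tardiness 3
Late builds: 2.

2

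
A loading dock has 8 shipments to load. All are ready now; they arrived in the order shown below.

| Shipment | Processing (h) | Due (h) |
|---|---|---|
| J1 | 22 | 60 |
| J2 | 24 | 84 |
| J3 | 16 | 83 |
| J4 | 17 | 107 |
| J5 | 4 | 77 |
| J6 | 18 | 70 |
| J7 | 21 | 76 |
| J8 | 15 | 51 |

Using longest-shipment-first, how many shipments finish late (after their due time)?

LPT (decreasing processing time): J2 J1 J7 J6 J4 J3 J8 J5.
J2: 0→24, due 84, tardiness 0
J1: 24→46, due 60, tardiness 0
J7: 46→67, due 76, tardiness 0
J6: 67→85, due 70, tardiness 15
J4: 85→102, due 107, tardiness 0
J3: 102→118, due 83, tardiness 35
J8: 118→133, due 51, tardiness 82
J5: 133→137, due 77, tardiness 60
Late shipments: 4.

4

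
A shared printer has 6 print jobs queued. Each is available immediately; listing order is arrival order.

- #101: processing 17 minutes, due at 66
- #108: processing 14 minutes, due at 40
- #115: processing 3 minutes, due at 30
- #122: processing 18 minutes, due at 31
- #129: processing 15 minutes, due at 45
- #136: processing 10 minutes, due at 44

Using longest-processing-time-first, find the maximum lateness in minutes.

47

LPT (decreasing processing time): #122 #101 #129 #108 #136 #115.
#122: 0→18, due 31, lateness -13
#101: 18→35, due 66, lateness -31
#129: 35→50, due 45, lateness 5
#108: 50→64, due 40, lateness 24
#136: 64→74, due 44, lateness 30
#115: 74→77, due 30, lateness 47
Maximum = 47.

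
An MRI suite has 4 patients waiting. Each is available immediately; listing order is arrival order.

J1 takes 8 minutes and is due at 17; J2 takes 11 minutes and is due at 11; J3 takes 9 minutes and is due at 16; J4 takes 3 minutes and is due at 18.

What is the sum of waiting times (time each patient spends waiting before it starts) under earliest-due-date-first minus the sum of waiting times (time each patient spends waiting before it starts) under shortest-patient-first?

EDD (increasing due date): J2 J3 J1 J4.
J2: waits 0, runs 0→11
J3: waits 11, runs 11→20
J1: waits 20, runs 20→28
J4: waits 28, runs 28→31
Sum = 0+11+20+28 = 59.
SPT (increasing processing time): J4 J1 J3 J2.
J4: waits 0, runs 0→3
J1: waits 3, runs 3→11
J3: waits 11, runs 11→20
J2: waits 20, runs 20→31
Sum = 0+3+11+20 = 34.
Difference = 59 − 34 = 25.

25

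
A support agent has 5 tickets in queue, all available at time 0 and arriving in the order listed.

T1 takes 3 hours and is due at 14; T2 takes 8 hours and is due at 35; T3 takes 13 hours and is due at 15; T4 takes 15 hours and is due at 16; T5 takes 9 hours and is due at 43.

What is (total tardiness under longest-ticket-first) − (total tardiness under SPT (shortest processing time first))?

LPT (decreasing processing time): T4 T3 T5 T2 T1.
T4: 0→15, due 16, tardiness 0
T3: 15→28, due 15, tardiness 13
T5: 28→37, due 43, tardiness 0
T2: 37→45, due 35, tardiness 10
T1: 45→48, due 14, tardiness 34
Sum = 0+13+0+10+34 = 57.
SPT (increasing processing time): T1 T2 T5 T3 T4.
T1: 0→3, due 14, tardiness 0
T2: 3→11, due 35, tardiness 0
T5: 11→20, due 43, tardiness 0
T3: 20→33, due 15, tardiness 18
T4: 33→48, due 16, tardiness 32
Sum = 0+0+0+18+32 = 50.
Difference = 57 − 50 = 7.

7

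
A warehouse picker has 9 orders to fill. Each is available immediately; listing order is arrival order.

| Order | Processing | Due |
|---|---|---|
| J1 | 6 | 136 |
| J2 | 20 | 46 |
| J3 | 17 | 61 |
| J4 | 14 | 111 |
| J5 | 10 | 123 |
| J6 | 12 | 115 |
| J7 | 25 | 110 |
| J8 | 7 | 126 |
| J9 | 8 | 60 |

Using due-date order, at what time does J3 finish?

EDD (increasing due date): J2 J9 J3 J7 J4 J6 J5 J8 J1.
J2: 0→20
J9: 20→28
J3: 28→45

45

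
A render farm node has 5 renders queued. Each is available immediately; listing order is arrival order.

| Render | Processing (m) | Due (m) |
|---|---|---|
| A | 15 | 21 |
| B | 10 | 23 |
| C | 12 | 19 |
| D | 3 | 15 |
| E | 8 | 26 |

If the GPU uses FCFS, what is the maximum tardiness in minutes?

FIFO (arrival order): A B C D E.
A: 0→15, due 21, tardiness 0
B: 15→25, due 23, tardiness 2
C: 25→37, due 19, tardiness 18
D: 37→40, due 15, tardiness 25
E: 40→48, due 26, tardiness 22
Maximum = 25.

25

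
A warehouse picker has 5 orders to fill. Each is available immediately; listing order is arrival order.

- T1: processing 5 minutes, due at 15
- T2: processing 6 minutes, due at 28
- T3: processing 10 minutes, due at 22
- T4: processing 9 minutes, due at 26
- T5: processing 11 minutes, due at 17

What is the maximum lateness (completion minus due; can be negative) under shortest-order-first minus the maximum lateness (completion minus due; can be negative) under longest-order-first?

-2

SPT (increasing processing time): T1 T2 T4 T3 T5.
T1: 0→5, due 15, lateness -10
T2: 5→11, due 28, lateness -17
T4: 11→20, due 26, lateness -6
T3: 20→30, due 22, lateness 8
T5: 30→41, due 17, lateness 24
Maximum = 24.
LPT (decreasing processing time): T5 T3 T4 T2 T1.
T5: 0→11, due 17, lateness -6
T3: 11→21, due 22, lateness -1
T4: 21→30, due 26, lateness 4
T2: 30→36, due 28, lateness 8
T1: 36→41, due 15, lateness 26
Maximum = 26.
Difference = 24 − 26 = -2.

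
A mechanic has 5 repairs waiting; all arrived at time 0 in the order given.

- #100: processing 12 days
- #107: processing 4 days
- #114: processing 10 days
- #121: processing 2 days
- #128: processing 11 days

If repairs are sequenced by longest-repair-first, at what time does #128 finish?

LPT (decreasing processing time): #100 #128 #114 #107 #121.
#100: 0→12
#128: 12→23

23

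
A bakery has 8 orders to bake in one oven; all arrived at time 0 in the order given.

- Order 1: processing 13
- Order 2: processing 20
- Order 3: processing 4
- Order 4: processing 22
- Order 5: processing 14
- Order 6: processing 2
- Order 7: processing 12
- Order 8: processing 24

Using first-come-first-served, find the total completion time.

FIFO (arrival order): Order 1 Order 2 Order 3 Order 4 Order 5 Order 6 Order 7 Order 8.
Order 1: 0→13
Order 2: 13→33
Order 3: 33→37
Order 4: 37→59
Order 5: 59→73
Order 6: 73→75
Order 7: 75→87
Order 8: 87→111
Sum = 13+33+37+59+73+75+87+111 = 488.

488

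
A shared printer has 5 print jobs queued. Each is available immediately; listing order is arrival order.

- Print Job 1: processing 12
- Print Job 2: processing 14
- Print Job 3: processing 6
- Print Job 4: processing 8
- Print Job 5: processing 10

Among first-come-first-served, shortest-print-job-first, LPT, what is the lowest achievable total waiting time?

80

FIFO (arrival order): Print Job 1 Print Job 2 Print Job 3 Print Job 4 Print Job 5.
Print Job 1: waits 0, runs 0→12
Print Job 2: waits 12, runs 12→26
Print Job 3: waits 26, runs 26→32
Print Job 4: waits 32, runs 32→40
Print Job 5: waits 40, runs 40→50
Sum = 0+12+26+32+40 = 110.
SPT (increasing processing time): Print Job 3 Print Job 4 Print Job 5 Print Job 1 Print Job 2.
Print Job 3: waits 0, runs 0→6
Print Job 4: waits 6, runs 6→14
Print Job 5: waits 14, runs 14→24
Print Job 1: waits 24, runs 24→36
Print Job 2: waits 36, runs 36→50
Sum = 0+6+14+24+36 = 80.
LPT (decreasing processing time): Print Job 2 Print Job 1 Print Job 5 Print Job 4 Print Job 3.
Print Job 2: waits 0, runs 0→14
Print Job 1: waits 14, runs 14→26
Print Job 5: waits 26, runs 26→36
Print Job 4: waits 36, runs 36→44
Print Job 3: waits 44, runs 44→50
Sum = 0+14+26+36+44 = 120.
FIFO 110, SPT 80, LPT 120 → minimum 80.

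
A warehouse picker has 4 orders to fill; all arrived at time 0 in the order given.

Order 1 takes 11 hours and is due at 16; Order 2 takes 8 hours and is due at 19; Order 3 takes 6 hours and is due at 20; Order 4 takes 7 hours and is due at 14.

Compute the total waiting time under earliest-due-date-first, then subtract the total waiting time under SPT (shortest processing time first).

11

EDD (increasing due date): Order 4 Order 1 Order 2 Order 3.
Order 4: waits 0, runs 0→7
Order 1: waits 7, runs 7→18
Order 2: waits 18, runs 18→26
Order 3: waits 26, runs 26→32
Sum = 0+7+18+26 = 51.
SPT (increasing processing time): Order 3 Order 4 Order 2 Order 1.
Order 3: waits 0, runs 0→6
Order 4: waits 6, runs 6→13
Order 2: waits 13, runs 13→21
Order 1: waits 21, runs 21→32
Sum = 0+6+13+21 = 40.
Difference = 51 − 40 = 11.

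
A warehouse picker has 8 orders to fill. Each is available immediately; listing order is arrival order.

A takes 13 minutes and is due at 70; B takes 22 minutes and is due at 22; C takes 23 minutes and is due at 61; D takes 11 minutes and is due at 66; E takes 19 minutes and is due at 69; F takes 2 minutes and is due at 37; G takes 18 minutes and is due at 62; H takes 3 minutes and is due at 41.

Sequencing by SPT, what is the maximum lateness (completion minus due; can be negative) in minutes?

SPT (increasing processing time): F H D A G E B C.
F: 0→2, due 37, lateness -35
H: 2→5, due 41, lateness -36
D: 5→16, due 66, lateness -50
A: 16→29, due 70, lateness -41
G: 29→47, due 62, lateness -15
E: 47→66, due 69, lateness -3
B: 66→88, due 22, lateness 66
C: 88→111, due 61, lateness 50
Maximum = 66.

66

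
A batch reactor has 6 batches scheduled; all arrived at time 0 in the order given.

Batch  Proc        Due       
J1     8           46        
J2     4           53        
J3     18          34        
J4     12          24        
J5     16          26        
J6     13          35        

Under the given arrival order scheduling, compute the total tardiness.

86

FIFO (arrival order): J1 J2 J3 J4 J5 J6.
J1: 0→8, due 46, tardiness 0
J2: 8→12, due 53, tardiness 0
J3: 12→30, due 34, tardiness 0
J4: 30→42, due 24, tardiness 18
J5: 42→58, due 26, tardiness 32
J6: 58→71, due 35, tardiness 36
Sum = 0+0+0+18+32+36 = 86.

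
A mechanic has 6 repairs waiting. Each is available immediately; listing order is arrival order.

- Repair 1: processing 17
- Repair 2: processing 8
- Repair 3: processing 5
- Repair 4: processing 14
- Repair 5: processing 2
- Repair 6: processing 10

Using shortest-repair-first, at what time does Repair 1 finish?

SPT (increasing processing time): Repair 5 Repair 3 Repair 2 Repair 6 Repair 4 Repair 1.
Repair 5: 0→2
Repair 3: 2→7
Repair 2: 7→15
Repair 6: 15→25
Repair 4: 25→39
Repair 1: 39→56

56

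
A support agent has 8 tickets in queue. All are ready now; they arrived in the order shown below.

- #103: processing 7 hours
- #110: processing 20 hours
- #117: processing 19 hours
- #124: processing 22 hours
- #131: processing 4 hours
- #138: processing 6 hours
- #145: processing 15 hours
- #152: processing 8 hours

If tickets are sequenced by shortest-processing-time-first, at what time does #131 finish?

SPT (increasing processing time): #131 #138 #103 #152 #145 #117 #110 #124.
#131: 0→4

4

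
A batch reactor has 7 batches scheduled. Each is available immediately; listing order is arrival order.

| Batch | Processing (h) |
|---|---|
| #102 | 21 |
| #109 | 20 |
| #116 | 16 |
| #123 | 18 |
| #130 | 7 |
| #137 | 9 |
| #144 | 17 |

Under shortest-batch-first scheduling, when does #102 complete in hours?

108

SPT (increasing processing time): #130 #137 #116 #144 #123 #109 #102.
#130: 0→7
#137: 7→16
#116: 16→32
#144: 32→49
#123: 49→67
#109: 67→87
#102: 87→108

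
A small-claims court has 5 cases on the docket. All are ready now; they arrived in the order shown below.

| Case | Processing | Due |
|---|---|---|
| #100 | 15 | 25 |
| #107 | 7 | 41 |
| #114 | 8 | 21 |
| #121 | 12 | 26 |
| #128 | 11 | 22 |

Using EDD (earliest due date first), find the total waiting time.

107

EDD (increasing due date): #114 #128 #100 #121 #107.
#114: waits 0, runs 0→8
#128: waits 8, runs 8→19
#100: waits 19, runs 19→34
#121: waits 34, runs 34→46
#107: waits 46, runs 46→53
Sum = 0+8+19+34+46 = 107.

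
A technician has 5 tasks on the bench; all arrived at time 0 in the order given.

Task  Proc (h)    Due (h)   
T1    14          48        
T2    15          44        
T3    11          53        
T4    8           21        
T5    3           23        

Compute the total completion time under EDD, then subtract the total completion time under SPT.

13

EDD (increasing due date): T4 T5 T2 T1 T3.
T4: 0→8
T5: 8→11
T2: 11→26
T1: 26→40
T3: 40→51
Sum = 8+11+26+40+51 = 136.
SPT (increasing processing time): T5 T4 T3 T1 T2.
T5: 0→3
T4: 3→11
T3: 11→22
T1: 22→36
T2: 36→51
Sum = 3+11+22+36+51 = 123.
Difference = 136 − 123 = 13.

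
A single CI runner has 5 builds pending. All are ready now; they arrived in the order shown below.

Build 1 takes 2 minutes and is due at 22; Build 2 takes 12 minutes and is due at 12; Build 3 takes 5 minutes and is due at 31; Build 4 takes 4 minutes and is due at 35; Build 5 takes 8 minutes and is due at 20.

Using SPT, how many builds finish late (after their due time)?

1

SPT (increasing processing time): Build 1 Build 4 Build 3 Build 5 Build 2.
Build 1: 0→2, due 22, tardiness 0
Build 4: 2→6, due 35, tardiness 0
Build 3: 6→11, due 31, tardiness 0
Build 5: 11→19, due 20, tardiness 0
Build 2: 19→31, due 12, tardiness 19
Late builds: 1.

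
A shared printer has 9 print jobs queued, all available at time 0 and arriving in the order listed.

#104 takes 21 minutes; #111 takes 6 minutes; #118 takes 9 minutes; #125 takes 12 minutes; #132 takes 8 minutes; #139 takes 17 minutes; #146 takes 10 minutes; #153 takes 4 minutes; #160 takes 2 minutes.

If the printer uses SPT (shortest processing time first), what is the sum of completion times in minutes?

316

SPT (increasing processing time): #160 #153 #111 #132 #118 #146 #125 #139 #104.
#160: 0→2
#153: 2→6
#111: 6→12
#132: 12→20
#118: 20→29
#146: 29→39
#125: 39→51
#139: 51→68
#104: 68→89
Sum = 2+6+12+20+29+39+51+68+89 = 316.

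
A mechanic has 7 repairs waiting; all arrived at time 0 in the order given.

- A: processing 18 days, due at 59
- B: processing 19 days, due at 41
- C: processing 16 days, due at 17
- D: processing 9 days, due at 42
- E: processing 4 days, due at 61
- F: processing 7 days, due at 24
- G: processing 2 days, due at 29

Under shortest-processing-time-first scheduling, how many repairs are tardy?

2

SPT (increasing processing time): G E F D C A B.
G: 0→2, due 29, tardiness 0
E: 2→6, due 61, tardiness 0
F: 6→13, due 24, tardiness 0
D: 13→22, due 42, tardiness 0
C: 22→38, due 17, tardiness 21
A: 38→56, due 59, tardiness 0
B: 56→75, due 41, tardiness 34
Late repairs: 2.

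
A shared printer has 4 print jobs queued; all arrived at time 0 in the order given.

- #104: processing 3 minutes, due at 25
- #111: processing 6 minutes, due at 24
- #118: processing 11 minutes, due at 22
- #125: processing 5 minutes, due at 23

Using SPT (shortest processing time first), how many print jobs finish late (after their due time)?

1

SPT (increasing processing time): #104 #125 #111 #118.
#104: 0→3, due 25, tardiness 0
#125: 3→8, due 23, tardiness 0
#111: 8→14, due 24, tardiness 0
#118: 14→25, due 22, tardiness 3
Late print jobs: 1.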